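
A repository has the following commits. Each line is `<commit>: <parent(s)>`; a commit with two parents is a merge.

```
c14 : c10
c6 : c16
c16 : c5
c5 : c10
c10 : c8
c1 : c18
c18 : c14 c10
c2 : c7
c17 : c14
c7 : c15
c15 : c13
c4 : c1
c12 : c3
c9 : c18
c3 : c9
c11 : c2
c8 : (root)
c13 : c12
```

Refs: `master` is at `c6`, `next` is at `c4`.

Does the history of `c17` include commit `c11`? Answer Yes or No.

Ancestors of c17: {c10, c14, c17, c8}.
c11 is not in that set, so it is not an ancestor of c17.

No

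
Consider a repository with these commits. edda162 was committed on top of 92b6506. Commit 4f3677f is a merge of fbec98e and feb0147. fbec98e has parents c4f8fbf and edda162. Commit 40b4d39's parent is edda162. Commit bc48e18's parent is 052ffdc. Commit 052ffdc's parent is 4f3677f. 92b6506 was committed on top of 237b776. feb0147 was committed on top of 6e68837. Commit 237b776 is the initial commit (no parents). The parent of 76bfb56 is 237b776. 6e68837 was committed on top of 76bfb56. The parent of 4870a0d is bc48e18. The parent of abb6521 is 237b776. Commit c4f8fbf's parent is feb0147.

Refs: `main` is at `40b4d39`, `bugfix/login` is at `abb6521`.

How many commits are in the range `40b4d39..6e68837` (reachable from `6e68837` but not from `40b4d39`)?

2

Reachable from 6e68837: {237b776, 6e68837, 76bfb56}.
Reachable from 40b4d39: {237b776, 40b4d39, 92b6506, edda162}.
In 6e68837's history but not 40b4d39's: {6e68837, 76bfb56} — 2 commits.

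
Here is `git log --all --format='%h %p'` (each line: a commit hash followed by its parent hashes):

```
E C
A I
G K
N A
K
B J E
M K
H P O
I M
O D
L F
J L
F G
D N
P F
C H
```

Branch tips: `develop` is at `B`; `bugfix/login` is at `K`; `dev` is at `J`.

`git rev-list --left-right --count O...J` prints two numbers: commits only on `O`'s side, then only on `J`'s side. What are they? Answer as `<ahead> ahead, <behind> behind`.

6 ahead, 4 behind

Reachable from O: {A, D, I, K, M, N, O}.
Reachable from J: {F, G, J, K, L}.
Only in O's history (ahead): {A, D, I, M, N, O} — 6.
Only in J's history (behind): {F, G, J, L} — 4.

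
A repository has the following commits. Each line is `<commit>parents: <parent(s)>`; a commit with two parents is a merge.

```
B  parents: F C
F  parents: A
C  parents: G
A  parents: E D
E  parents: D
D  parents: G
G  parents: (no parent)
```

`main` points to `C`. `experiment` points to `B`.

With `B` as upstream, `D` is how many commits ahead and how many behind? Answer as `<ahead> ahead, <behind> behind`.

Reachable from D: {D, G}.
Reachable from B: {A, B, C, D, E, F, G}.
Only in D's history (ahead): {} — 0.
Only in B's history (behind): {A, B, C, E, F} — 5.

0 ahead, 5 behind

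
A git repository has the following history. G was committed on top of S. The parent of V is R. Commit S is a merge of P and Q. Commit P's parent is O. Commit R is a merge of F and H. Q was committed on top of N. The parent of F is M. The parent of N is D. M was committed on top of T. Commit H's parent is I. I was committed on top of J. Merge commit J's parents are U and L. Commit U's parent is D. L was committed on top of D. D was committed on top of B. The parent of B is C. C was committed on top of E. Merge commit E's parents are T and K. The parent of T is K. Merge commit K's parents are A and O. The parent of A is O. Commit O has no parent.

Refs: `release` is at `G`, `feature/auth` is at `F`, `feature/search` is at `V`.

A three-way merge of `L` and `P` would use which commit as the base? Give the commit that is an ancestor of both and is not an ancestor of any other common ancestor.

Ancestors of L: {A, B, C, D, E, K, L, O, T}.
Ancestors of P: {O, P}.
Common ancestors: {O}.
The only common ancestor is O, so it is the merge base.

O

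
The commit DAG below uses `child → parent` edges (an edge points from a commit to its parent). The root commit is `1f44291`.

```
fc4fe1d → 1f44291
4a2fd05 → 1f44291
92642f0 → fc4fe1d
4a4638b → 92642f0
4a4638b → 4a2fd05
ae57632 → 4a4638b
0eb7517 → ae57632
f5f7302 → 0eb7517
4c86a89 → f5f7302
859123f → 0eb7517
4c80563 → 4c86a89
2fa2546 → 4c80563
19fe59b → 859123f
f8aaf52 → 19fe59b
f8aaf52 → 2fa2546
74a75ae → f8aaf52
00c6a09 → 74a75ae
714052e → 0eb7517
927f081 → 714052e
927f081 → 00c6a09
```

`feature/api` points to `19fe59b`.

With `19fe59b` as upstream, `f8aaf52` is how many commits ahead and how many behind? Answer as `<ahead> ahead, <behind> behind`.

Reachable from f8aaf52: {0eb7517, 19fe59b, 1f44291, 2fa2546, 4a2fd05, 4a4638b, 4c80563, 4c86a89, 859123f, 92642f0, ae57632, f5f7302, f8aaf52, fc4fe1d}.
Reachable from 19fe59b: {0eb7517, 19fe59b, 1f44291, 4a2fd05, 4a4638b, 859123f, 92642f0, ae57632, fc4fe1d}.
Only in f8aaf52's history (ahead): {2fa2546, 4c80563, 4c86a89, f5f7302, f8aaf52} — 5.
Only in 19fe59b's history (behind): {} — 0.

5 ahead, 0 behind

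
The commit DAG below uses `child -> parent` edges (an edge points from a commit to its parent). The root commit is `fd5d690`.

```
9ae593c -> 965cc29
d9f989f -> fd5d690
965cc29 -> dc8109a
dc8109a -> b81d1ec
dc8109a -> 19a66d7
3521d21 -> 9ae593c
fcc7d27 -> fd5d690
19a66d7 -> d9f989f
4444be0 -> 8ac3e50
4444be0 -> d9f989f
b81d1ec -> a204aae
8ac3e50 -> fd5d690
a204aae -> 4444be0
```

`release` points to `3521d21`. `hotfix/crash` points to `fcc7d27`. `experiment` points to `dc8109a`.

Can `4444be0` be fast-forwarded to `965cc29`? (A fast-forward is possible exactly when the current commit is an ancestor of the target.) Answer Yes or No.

Yes

A fast-forward from 4444be0 to 965cc29 is possible iff 4444be0 is an ancestor of 965cc29.
Ancestors of 965cc29: {19a66d7, 4444be0, 8ac3e50, 965cc29, a204aae, b81d1ec, d9f989f, dc8109a, fd5d690}.
4444be0 is among them, so fast-forward is possible.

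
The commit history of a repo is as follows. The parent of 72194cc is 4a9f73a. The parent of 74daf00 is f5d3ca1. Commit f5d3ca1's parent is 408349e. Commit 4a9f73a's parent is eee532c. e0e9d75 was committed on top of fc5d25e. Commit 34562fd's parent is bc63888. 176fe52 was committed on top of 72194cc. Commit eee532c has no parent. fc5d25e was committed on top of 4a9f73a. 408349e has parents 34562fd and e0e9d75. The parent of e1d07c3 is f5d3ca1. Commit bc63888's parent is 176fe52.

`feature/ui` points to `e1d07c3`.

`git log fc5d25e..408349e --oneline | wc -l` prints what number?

6

Reachable from 408349e: {176fe52, 34562fd, 408349e, 4a9f73a, 72194cc, bc63888, e0e9d75, eee532c, fc5d25e}.
Reachable from fc5d25e: {4a9f73a, eee532c, fc5d25e}.
In 408349e's history but not fc5d25e's: {176fe52, 34562fd, 408349e, 72194cc, bc63888, e0e9d75} — 6 commits.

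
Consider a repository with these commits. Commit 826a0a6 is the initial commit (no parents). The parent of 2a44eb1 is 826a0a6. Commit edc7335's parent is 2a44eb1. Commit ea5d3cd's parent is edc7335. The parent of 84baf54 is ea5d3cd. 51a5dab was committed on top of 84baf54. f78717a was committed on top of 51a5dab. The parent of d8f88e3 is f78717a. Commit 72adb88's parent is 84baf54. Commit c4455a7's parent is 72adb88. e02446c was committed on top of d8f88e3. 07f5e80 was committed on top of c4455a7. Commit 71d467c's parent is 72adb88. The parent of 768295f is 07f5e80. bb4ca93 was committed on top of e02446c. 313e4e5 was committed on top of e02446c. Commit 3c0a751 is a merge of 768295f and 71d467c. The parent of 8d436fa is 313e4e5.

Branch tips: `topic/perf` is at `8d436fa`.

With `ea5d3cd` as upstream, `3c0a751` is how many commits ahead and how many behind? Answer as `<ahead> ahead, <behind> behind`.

Reachable from 3c0a751: {07f5e80, 2a44eb1, 3c0a751, 71d467c, 72adb88, 768295f, 826a0a6, 84baf54, c4455a7, ea5d3cd, edc7335}.
Reachable from ea5d3cd: {2a44eb1, 826a0a6, ea5d3cd, edc7335}.
Only in 3c0a751's history (ahead): {07f5e80, 3c0a751, 71d467c, 72adb88, 768295f, 84baf54, c4455a7} — 7.
Only in ea5d3cd's history (behind): {} — 0.

7 ahead, 0 behind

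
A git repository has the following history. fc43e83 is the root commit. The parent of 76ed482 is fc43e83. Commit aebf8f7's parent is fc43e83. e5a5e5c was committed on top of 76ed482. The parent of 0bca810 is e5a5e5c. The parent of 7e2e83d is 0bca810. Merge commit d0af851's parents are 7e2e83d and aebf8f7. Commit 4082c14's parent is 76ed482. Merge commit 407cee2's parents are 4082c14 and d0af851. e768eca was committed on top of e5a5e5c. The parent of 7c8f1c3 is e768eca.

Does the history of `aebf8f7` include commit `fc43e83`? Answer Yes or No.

Ancestors of aebf8f7 (commits reachable by following parents): {aebf8f7, fc43e83}.
fc43e83 is in that set, so it is an ancestor of aebf8f7.

Yes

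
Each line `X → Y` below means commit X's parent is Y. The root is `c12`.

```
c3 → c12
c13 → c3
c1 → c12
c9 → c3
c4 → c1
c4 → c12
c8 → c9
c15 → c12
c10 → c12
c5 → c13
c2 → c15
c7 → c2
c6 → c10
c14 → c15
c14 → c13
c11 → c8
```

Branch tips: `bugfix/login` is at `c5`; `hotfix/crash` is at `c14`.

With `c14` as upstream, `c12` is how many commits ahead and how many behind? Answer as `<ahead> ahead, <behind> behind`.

0 ahead, 4 behind

Reachable from c12: {c12}.
Reachable from c14: {c12, c13, c14, c15, c3}.
Only in c12's history (ahead): {} — 0.
Only in c14's history (behind): {c13, c14, c15, c3} — 4.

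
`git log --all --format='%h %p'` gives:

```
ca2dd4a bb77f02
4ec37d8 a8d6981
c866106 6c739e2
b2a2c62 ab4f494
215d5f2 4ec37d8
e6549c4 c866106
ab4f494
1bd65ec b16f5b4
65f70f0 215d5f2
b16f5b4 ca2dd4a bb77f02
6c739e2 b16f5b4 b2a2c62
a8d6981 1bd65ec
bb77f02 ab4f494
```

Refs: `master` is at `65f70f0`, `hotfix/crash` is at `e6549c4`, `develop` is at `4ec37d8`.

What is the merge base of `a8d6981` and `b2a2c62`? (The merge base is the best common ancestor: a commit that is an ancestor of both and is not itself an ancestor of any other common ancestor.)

Ancestors of a8d6981: {1bd65ec, a8d6981, ab4f494, b16f5b4, bb77f02, ca2dd4a}.
Ancestors of b2a2c62: {ab4f494, b2a2c62}.
Common ancestors: {ab4f494}.
The only common ancestor is ab4f494, so it is the merge base.

ab4f494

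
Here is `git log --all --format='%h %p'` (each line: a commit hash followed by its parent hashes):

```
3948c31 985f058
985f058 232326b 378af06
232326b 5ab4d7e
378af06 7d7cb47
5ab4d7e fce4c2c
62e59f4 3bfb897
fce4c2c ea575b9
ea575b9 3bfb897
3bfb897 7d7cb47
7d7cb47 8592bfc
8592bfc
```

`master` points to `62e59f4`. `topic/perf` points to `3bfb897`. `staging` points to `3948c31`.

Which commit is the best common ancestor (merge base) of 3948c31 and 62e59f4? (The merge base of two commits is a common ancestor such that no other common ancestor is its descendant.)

3bfb897

Ancestors of 3948c31: {232326b, 378af06, 3948c31, 3bfb897, 5ab4d7e, 7d7cb47, 8592bfc, 985f058, ea575b9, fce4c2c}.
Ancestors of 62e59f4: {3bfb897, 62e59f4, 7d7cb47, 8592bfc}.
Common ancestors: {3bfb897, 7d7cb47, 8592bfc}.
Among these, 3bfb897 is not an ancestor of any other common ancestor — it is the merge base.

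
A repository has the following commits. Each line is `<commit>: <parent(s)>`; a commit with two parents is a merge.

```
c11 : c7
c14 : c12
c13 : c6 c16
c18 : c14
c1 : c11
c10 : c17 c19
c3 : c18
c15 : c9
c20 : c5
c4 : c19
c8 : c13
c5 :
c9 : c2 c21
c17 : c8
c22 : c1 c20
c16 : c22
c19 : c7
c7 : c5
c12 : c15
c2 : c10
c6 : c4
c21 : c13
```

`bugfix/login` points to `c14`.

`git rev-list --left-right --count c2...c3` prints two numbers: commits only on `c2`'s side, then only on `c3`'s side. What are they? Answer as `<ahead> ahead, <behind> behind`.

0 ahead, 7 behind

Reachable from c2: {c1, c10, c11, c13, c16, c17, c19, c2, c20, c22, c4, c5, c6, c7, c8}.
Reachable from c3: {c1, c10, c11, c12, c13, c14, c15, c16, c17, c18, c19, c2, c20, c21, c22, c3, c4, c5, c6, c7, c8, c9}.
Only in c2's history (ahead): {} — 0.
Only in c3's history (behind): {c12, c14, c15, c18, c21, c3, c9} — 7.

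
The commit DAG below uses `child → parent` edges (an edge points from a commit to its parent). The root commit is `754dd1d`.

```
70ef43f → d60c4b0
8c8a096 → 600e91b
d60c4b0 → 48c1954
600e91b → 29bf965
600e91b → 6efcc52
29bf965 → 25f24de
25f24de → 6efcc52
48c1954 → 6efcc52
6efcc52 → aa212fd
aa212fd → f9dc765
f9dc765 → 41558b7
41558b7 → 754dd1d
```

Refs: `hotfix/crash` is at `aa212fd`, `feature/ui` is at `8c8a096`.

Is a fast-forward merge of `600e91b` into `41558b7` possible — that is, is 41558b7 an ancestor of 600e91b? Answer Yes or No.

A fast-forward from 41558b7 to 600e91b is possible iff 41558b7 is an ancestor of 600e91b.
Ancestors of 600e91b: {25f24de, 29bf965, 41558b7, 600e91b, 6efcc52, 754dd1d, aa212fd, f9dc765}.
41558b7 is among them, so fast-forward is possible.

Yes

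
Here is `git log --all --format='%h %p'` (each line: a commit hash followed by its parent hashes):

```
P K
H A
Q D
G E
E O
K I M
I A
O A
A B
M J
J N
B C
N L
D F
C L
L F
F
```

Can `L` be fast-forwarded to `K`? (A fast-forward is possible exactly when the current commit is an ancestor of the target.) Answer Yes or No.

Yes

A fast-forward from L to K is possible iff L is an ancestor of K.
Ancestors of K: {A, B, C, F, I, J, K, L, M, N}.
L is among them, so fast-forward is possible.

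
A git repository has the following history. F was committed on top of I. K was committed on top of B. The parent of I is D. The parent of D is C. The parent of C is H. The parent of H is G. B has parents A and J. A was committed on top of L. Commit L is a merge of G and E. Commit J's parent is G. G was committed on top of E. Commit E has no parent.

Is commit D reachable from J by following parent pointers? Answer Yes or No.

Ancestors of J: {E, G, J}.
D is not in that set, so it is not an ancestor of J.

No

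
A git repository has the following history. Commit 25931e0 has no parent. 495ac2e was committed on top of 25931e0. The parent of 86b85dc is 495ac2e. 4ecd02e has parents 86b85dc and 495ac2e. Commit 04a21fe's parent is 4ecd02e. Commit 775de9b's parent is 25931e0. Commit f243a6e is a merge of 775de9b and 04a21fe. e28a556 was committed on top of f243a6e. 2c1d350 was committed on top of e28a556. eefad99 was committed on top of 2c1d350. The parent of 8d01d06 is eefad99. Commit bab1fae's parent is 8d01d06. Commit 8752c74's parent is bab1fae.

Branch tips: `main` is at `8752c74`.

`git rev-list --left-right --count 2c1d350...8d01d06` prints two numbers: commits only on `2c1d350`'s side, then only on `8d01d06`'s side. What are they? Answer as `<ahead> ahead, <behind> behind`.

Reachable from 2c1d350: {04a21fe, 25931e0, 2c1d350, 495ac2e, 4ecd02e, 775de9b, 86b85dc, e28a556, f243a6e}.
Reachable from 8d01d06: {04a21fe, 25931e0, 2c1d350, 495ac2e, 4ecd02e, 775de9b, 86b85dc, 8d01d06, e28a556, eefad99, f243a6e}.
Only in 2c1d350's history (ahead): {} — 0.
Only in 8d01d06's history (behind): {8d01d06, eefad99} — 2.

0 ahead, 2 behind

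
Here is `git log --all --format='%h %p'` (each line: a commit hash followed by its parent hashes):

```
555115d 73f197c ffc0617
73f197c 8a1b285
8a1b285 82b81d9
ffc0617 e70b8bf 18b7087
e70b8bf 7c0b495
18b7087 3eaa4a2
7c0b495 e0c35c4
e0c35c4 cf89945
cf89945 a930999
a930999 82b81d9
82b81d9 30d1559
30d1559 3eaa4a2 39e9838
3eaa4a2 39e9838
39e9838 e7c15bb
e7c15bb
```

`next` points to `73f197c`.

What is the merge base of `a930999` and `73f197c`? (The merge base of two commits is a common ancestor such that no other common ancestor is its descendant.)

82b81d9

Ancestors of a930999: {30d1559, 39e9838, 3eaa4a2, 82b81d9, a930999, e7c15bb}.
Ancestors of 73f197c: {30d1559, 39e9838, 3eaa4a2, 73f197c, 82b81d9, 8a1b285, e7c15bb}.
Common ancestors: {30d1559, 39e9838, 3eaa4a2, 82b81d9, e7c15bb}.
Among these, 82b81d9 is not an ancestor of any other common ancestor — it is the merge base.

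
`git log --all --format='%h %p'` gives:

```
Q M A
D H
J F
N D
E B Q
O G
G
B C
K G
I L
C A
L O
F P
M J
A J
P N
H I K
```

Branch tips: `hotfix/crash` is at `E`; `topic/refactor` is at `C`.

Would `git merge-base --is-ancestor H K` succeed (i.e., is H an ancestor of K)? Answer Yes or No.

Ancestors of K: {G, K}.
H is not in that set, so it is not an ancestor of K.

No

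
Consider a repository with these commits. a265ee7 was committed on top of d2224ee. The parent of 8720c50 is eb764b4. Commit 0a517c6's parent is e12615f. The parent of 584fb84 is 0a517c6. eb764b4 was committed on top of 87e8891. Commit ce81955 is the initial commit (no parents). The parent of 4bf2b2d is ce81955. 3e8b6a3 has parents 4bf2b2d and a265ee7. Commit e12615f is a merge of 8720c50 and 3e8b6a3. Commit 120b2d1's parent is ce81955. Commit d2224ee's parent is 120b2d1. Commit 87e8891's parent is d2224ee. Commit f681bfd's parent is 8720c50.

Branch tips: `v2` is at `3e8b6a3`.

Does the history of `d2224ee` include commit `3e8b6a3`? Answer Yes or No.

Ancestors of d2224ee: {120b2d1, ce81955, d2224ee}.
3e8b6a3 is not in that set, so it is not an ancestor of d2224ee.

No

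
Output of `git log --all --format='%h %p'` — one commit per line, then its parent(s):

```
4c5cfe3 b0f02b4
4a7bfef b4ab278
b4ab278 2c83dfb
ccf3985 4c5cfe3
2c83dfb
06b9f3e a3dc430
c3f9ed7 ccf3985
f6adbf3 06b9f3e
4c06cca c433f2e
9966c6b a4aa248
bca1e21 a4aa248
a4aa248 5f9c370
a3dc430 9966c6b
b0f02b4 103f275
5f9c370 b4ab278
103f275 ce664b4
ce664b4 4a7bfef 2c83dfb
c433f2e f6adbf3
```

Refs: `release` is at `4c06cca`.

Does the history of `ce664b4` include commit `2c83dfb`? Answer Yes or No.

Ancestors of ce664b4 (commits reachable by following parents): {2c83dfb, 4a7bfef, b4ab278, ce664b4}.
2c83dfb is in that set, so it is an ancestor of ce664b4.

Yes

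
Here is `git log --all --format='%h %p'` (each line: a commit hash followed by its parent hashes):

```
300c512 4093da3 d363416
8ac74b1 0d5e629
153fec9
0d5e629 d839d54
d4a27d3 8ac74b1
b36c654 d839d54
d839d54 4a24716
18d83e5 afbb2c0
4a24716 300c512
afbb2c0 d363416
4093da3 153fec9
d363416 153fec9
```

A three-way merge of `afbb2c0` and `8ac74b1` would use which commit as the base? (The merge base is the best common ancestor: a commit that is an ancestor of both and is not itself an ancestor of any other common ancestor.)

d363416

Ancestors of afbb2c0: {153fec9, afbb2c0, d363416}.
Ancestors of 8ac74b1: {0d5e629, 153fec9, 300c512, 4093da3, 4a24716, 8ac74b1, d363416, d839d54}.
Common ancestors: {153fec9, d363416}.
Among these, d363416 is not an ancestor of any other common ancestor — it is the merge base.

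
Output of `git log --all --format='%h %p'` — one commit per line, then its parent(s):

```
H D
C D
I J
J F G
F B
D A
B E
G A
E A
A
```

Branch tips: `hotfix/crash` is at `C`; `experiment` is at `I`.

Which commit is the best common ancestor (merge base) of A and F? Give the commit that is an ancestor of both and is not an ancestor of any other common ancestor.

Ancestors of A: {A}.
Ancestors of F: {A, B, E, F}.
Common ancestors: {A}.
The only common ancestor is A, so it is the merge base.

A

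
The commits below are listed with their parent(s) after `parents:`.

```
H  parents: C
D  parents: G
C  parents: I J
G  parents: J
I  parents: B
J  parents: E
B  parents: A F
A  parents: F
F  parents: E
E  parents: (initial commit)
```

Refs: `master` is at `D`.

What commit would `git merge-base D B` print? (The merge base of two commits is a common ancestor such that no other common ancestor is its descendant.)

Ancestors of D: {D, E, G, J}.
Ancestors of B: {A, B, E, F}.
Common ancestors: {E}.
The only common ancestor is E, so it is the merge base.

E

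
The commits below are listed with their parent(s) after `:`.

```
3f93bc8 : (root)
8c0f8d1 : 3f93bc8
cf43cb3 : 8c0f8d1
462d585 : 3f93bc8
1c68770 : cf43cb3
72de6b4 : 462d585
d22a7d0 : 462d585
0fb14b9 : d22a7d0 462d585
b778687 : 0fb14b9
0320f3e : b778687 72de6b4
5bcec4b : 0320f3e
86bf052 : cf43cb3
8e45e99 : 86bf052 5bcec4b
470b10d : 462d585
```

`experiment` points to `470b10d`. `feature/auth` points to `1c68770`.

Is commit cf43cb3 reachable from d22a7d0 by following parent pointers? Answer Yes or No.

Ancestors of d22a7d0: {3f93bc8, 462d585, d22a7d0}.
cf43cb3 is not in that set, so it is not an ancestor of d22a7d0.

No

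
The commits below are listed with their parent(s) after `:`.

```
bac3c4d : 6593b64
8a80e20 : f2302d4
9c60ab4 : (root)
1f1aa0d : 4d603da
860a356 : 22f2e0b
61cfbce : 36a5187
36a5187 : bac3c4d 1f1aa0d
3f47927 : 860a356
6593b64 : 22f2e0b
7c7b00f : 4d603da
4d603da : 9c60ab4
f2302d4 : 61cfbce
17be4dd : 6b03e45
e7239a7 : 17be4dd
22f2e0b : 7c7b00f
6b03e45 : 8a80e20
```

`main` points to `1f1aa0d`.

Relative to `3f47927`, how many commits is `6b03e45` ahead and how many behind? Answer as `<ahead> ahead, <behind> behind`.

8 ahead, 2 behind

Reachable from 6b03e45: {1f1aa0d, 22f2e0b, 36a5187, 4d603da, 61cfbce, 6593b64, 6b03e45, 7c7b00f, 8a80e20, 9c60ab4, bac3c4d, f2302d4}.
Reachable from 3f47927: {22f2e0b, 3f47927, 4d603da, 7c7b00f, 860a356, 9c60ab4}.
Only in 6b03e45's history (ahead): {1f1aa0d, 36a5187, 61cfbce, 6593b64, 6b03e45, 8a80e20, bac3c4d, f2302d4} — 8.
Only in 3f47927's history (behind): {3f47927, 860a356} — 2.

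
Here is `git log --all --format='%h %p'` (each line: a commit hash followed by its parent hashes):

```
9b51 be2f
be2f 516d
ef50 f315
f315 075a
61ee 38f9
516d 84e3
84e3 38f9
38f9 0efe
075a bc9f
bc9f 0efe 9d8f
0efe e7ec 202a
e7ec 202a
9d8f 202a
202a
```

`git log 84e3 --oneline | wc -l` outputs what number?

5

Walking parent pointers from 84e3: reachable set = {0efe, 202a, 38f9, 84e3, e7ec}.
That is 5 commits.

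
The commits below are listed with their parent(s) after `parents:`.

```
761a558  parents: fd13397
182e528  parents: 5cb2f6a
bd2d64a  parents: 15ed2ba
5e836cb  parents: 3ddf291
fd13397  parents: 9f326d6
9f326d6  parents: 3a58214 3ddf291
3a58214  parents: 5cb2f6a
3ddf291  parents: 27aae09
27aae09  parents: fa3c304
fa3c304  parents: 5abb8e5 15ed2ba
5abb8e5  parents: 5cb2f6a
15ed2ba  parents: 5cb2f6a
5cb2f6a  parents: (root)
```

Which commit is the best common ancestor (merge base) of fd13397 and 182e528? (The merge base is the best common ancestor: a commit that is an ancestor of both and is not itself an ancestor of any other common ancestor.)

Ancestors of fd13397: {15ed2ba, 27aae09, 3a58214, 3ddf291, 5abb8e5, 5cb2f6a, 9f326d6, fa3c304, fd13397}.
Ancestors of 182e528: {182e528, 5cb2f6a}.
Common ancestors: {5cb2f6a}.
The only common ancestor is 5cb2f6a, so it is the merge base.

5cb2f6a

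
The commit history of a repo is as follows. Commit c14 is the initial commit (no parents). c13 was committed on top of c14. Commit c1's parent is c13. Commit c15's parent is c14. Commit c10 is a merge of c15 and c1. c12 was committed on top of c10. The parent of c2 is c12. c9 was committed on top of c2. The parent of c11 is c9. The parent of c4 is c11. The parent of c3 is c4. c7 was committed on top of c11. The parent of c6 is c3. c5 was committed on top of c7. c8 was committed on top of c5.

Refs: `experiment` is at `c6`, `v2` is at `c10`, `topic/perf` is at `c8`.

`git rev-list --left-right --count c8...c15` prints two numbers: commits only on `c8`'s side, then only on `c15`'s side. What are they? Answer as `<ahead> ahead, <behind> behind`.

Reachable from c8: {c1, c10, c11, c12, c13, c14, c15, c2, c5, c7, c8, c9}.
Reachable from c15: {c14, c15}.
Only in c8's history (ahead): {c1, c10, c11, c12, c13, c2, c5, c7, c8, c9} — 10.
Only in c15's history (behind): {} — 0.

10 ahead, 0 behind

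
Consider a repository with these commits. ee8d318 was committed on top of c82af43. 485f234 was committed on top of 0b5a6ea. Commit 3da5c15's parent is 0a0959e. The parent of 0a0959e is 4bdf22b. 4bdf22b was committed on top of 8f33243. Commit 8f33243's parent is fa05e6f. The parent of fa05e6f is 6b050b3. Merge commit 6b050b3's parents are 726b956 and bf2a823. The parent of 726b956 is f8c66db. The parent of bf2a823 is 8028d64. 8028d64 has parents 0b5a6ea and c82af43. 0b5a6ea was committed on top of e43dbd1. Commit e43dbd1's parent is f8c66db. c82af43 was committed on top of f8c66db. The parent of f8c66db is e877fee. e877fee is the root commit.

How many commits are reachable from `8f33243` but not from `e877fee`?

10

Reachable from 8f33243: {0b5a6ea, 6b050b3, 726b956, 8028d64, 8f33243, bf2a823, c82af43, e43dbd1, e877fee, f8c66db, fa05e6f}.
Reachable from e877fee: {e877fee}.
In 8f33243's history but not e877fee's: {0b5a6ea, 6b050b3, 726b956, 8028d64, 8f33243, bf2a823, c82af43, e43dbd1, f8c66db, fa05e6f} — 10 commits.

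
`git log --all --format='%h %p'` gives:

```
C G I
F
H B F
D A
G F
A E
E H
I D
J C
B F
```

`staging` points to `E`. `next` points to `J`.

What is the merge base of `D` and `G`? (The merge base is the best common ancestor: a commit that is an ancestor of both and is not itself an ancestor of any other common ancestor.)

F

Ancestors of D: {A, B, D, E, F, H}.
Ancestors of G: {F, G}.
Common ancestors: {F}.
The only common ancestor is F, so it is the merge base.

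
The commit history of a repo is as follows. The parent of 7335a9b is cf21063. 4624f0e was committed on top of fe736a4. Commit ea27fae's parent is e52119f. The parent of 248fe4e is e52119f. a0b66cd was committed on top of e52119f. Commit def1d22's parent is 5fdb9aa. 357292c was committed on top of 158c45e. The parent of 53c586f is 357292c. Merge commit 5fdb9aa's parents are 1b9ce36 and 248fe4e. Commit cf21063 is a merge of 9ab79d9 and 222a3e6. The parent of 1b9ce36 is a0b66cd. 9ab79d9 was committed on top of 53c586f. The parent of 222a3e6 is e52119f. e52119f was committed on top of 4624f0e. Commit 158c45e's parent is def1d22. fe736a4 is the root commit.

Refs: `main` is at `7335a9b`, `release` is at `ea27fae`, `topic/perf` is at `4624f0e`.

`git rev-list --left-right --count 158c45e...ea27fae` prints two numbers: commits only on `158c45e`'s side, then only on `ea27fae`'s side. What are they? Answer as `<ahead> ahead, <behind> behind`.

Reachable from 158c45e: {158c45e, 1b9ce36, 248fe4e, 4624f0e, 5fdb9aa, a0b66cd, def1d22, e52119f, fe736a4}.
Reachable from ea27fae: {4624f0e, e52119f, ea27fae, fe736a4}.
Only in 158c45e's history (ahead): {158c45e, 1b9ce36, 248fe4e, 5fdb9aa, a0b66cd, def1d22} — 6.
Only in ea27fae's history (behind): {ea27fae} — 1.

6 ahead, 1 behind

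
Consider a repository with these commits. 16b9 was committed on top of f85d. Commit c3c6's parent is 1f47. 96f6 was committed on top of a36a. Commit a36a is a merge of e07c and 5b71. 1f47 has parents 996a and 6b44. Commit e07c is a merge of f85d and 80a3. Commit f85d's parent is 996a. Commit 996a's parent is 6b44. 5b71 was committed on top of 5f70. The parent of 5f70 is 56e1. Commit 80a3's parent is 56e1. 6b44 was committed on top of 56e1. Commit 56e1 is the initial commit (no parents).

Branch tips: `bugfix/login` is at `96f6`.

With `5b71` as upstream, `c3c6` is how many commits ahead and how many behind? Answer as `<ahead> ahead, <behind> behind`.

Reachable from c3c6: {1f47, 56e1, 6b44, 996a, c3c6}.
Reachable from 5b71: {56e1, 5b71, 5f70}.
Only in c3c6's history (ahead): {1f47, 6b44, 996a, c3c6} — 4.
Only in 5b71's history (behind): {5b71, 5f70} — 2.

4 ahead, 2 behind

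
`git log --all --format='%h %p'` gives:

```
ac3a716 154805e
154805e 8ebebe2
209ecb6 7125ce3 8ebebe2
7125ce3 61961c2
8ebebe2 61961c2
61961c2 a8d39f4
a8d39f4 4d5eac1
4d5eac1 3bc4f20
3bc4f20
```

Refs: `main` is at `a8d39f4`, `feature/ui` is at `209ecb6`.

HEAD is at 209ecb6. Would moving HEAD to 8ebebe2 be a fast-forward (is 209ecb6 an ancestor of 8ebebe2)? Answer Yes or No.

No

A fast-forward from 209ecb6 to 8ebebe2 is possible iff 209ecb6 is an ancestor of 8ebebe2.
Ancestors of 8ebebe2: {3bc4f20, 4d5eac1, 61961c2, 8ebebe2, a8d39f4}.
209ecb6 is not among them, so fast-forward is not possible.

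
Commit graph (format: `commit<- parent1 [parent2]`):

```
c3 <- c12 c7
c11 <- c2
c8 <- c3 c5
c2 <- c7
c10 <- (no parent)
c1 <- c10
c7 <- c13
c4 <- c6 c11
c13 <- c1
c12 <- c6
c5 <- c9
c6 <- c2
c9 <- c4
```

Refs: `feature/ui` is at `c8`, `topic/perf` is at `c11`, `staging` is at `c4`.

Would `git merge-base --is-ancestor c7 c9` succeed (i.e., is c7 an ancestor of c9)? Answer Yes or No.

Ancestors of c9 (commits reachable by following parents): {c1, c10, c11, c13, c2, c4, c6, c7, c9}.
c7 is in that set, so it is an ancestor of c9.

Yes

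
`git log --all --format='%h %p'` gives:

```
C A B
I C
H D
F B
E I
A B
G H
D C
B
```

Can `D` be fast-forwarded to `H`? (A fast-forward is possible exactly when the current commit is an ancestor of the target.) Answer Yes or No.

A fast-forward from D to H is possible iff D is an ancestor of H.
Ancestors of H: {A, B, C, D, H}.
D is among them, so fast-forward is possible.

Yes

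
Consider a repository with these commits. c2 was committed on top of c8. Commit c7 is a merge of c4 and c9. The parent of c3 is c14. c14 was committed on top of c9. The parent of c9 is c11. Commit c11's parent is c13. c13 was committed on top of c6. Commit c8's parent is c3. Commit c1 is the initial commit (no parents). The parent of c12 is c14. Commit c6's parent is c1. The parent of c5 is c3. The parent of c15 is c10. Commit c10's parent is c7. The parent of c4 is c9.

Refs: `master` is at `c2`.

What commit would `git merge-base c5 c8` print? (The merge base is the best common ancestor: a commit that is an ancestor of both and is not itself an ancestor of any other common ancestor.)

Ancestors of c5: {c1, c11, c13, c14, c3, c5, c6, c9}.
Ancestors of c8: {c1, c11, c13, c14, c3, c6, c8, c9}.
Common ancestors: {c1, c11, c13, c14, c3, c6, c9}.
Among these, c3 is not an ancestor of any other common ancestor — it is the merge base.

c3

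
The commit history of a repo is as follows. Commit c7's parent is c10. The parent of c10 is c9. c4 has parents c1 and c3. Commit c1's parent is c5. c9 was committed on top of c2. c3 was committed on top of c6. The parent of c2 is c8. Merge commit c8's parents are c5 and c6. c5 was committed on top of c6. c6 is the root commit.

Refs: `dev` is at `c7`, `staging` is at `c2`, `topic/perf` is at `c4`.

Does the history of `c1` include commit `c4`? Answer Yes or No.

Ancestors of c1: {c1, c5, c6}.
c4 is not in that set, so it is not an ancestor of c1.

No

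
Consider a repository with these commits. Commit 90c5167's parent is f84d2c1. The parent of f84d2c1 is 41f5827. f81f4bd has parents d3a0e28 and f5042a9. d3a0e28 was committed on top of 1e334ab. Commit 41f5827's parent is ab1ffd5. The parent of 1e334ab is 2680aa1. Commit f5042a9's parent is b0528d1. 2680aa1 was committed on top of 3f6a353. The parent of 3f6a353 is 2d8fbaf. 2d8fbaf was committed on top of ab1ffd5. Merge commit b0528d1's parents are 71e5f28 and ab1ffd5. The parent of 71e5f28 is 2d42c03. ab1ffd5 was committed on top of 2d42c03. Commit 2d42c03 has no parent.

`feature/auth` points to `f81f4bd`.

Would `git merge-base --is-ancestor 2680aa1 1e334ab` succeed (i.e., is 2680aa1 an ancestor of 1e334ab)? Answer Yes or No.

Yes

Ancestors of 1e334ab (commits reachable by following parents): {1e334ab, 2680aa1, 2d42c03, 2d8fbaf, 3f6a353, ab1ffd5}.
2680aa1 is in that set, so it is an ancestor of 1e334ab.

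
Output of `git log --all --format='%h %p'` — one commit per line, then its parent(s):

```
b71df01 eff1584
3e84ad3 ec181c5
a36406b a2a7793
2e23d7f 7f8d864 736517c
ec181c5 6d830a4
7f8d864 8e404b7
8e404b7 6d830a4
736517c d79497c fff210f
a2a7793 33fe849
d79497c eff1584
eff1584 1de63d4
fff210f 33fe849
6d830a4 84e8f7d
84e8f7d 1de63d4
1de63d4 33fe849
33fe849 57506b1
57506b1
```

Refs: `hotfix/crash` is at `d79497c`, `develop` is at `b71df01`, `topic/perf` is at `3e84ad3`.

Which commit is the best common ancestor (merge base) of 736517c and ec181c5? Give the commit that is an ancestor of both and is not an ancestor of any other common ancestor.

1de63d4

Ancestors of 736517c: {1de63d4, 33fe849, 57506b1, 736517c, d79497c, eff1584, fff210f}.
Ancestors of ec181c5: {1de63d4, 33fe849, 57506b1, 6d830a4, 84e8f7d, ec181c5}.
Common ancestors: {1de63d4, 33fe849, 57506b1}.
Among these, 1de63d4 is not an ancestor of any other common ancestor — it is the merge base.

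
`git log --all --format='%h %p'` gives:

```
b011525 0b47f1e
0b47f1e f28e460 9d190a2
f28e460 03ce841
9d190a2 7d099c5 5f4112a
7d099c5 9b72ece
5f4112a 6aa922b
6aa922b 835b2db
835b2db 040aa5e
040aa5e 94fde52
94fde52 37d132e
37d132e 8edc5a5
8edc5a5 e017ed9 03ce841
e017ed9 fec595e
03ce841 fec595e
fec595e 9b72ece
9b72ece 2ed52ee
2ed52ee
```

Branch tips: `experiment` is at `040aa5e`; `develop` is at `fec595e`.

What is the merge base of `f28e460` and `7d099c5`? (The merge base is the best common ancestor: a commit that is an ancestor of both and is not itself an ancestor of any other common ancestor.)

9b72ece

Ancestors of f28e460: {03ce841, 2ed52ee, 9b72ece, f28e460, fec595e}.
Ancestors of 7d099c5: {2ed52ee, 7d099c5, 9b72ece}.
Common ancestors: {2ed52ee, 9b72ece}.
Among these, 9b72ece is not an ancestor of any other common ancestor — it is the merge base.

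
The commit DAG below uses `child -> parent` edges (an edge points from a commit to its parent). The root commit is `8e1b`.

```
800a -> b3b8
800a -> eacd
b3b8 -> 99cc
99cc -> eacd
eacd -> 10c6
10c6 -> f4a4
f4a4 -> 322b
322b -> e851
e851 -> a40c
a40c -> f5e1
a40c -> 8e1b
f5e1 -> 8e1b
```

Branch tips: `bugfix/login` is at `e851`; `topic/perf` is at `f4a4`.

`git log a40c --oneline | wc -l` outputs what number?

3

Walking parent pointers from a40c: reachable set = {8e1b, a40c, f5e1}.
That is 3 commits.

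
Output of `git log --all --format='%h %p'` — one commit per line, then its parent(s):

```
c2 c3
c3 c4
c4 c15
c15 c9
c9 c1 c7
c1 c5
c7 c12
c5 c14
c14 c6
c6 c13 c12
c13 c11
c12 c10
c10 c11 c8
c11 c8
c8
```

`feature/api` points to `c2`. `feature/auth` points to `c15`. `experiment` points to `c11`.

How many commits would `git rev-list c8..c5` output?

7

Reachable from c5: {c10, c11, c12, c13, c14, c5, c6, c8}.
Reachable from c8: {c8}.
In c5's history but not c8's: {c10, c11, c12, c13, c14, c5, c6} — 7 commits.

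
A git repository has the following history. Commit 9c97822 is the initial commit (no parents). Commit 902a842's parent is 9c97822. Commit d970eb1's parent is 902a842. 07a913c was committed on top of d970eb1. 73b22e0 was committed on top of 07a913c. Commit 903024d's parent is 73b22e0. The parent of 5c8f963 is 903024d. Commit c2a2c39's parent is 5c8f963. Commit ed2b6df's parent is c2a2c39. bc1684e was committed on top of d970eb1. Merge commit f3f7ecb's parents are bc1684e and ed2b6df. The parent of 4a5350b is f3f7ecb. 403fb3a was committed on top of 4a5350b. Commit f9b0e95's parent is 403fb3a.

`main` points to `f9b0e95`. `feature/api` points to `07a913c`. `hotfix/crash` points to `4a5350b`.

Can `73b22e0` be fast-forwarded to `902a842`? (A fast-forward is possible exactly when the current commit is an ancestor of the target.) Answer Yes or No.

A fast-forward from 73b22e0 to 902a842 is possible iff 73b22e0 is an ancestor of 902a842.
Ancestors of 902a842: {902a842, 9c97822}.
73b22e0 is not among them, so fast-forward is not possible.

No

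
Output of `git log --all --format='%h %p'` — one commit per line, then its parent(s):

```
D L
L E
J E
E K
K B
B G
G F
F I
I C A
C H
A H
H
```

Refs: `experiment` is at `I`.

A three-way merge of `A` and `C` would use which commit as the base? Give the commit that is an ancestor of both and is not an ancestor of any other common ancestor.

H

Ancestors of A: {A, H}.
Ancestors of C: {C, H}.
Common ancestors: {H}.
The only common ancestor is H, so it is the merge base.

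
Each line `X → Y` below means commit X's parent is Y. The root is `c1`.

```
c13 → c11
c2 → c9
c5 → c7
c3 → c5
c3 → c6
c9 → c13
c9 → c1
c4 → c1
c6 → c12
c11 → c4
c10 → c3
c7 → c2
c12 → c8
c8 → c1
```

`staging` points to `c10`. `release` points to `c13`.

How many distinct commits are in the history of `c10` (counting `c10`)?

Walking parent pointers from c10: reachable set = {c1, c10, c11, c12, c13, c2, c3, c4, c5, c6, c7, c8, c9}.
That is 13 commits.

13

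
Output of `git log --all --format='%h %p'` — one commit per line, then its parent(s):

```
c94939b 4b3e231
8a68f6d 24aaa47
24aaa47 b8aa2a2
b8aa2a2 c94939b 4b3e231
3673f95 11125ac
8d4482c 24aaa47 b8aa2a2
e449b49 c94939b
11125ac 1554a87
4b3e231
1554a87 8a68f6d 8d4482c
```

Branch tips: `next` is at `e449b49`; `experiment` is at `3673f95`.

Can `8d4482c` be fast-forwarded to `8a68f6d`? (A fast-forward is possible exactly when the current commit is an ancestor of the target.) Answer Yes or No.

No

A fast-forward from 8d4482c to 8a68f6d is possible iff 8d4482c is an ancestor of 8a68f6d.
Ancestors of 8a68f6d: {24aaa47, 4b3e231, 8a68f6d, b8aa2a2, c94939b}.
8d4482c is not among them, so fast-forward is not possible.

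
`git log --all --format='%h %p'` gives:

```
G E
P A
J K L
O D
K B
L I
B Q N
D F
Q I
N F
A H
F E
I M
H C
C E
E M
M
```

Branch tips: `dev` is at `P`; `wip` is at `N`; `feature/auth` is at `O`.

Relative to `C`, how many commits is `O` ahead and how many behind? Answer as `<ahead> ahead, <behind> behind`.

3 ahead, 1 behind

Reachable from O: {D, E, F, M, O}.
Reachable from C: {C, E, M}.
Only in O's history (ahead): {D, F, O} — 3.
Only in C's history (behind): {C} — 1.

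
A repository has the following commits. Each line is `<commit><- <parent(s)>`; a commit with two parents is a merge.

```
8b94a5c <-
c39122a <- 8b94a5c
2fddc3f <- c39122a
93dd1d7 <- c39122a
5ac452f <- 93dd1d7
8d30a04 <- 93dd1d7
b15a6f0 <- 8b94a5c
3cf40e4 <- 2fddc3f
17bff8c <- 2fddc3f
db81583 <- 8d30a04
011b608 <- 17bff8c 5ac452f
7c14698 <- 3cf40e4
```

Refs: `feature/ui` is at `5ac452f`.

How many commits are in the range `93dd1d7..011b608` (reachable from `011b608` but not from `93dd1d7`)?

4

Reachable from 011b608: {011b608, 17bff8c, 2fddc3f, 5ac452f, 8b94a5c, 93dd1d7, c39122a}.
Reachable from 93dd1d7: {8b94a5c, 93dd1d7, c39122a}.
In 011b608's history but not 93dd1d7's: {011b608, 17bff8c, 2fddc3f, 5ac452f} — 4 commits.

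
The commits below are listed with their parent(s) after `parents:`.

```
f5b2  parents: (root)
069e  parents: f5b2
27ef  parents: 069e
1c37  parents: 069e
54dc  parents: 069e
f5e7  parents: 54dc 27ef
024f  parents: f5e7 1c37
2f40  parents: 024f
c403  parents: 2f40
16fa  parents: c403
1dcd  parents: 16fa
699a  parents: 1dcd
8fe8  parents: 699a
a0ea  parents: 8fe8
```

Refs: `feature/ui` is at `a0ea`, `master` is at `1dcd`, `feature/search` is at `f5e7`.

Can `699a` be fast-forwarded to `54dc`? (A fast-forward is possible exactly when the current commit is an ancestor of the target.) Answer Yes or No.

No

A fast-forward from 699a to 54dc is possible iff 699a is an ancestor of 54dc.
Ancestors of 54dc: {069e, 54dc, f5b2}.
699a is not among them, so fast-forward is not possible.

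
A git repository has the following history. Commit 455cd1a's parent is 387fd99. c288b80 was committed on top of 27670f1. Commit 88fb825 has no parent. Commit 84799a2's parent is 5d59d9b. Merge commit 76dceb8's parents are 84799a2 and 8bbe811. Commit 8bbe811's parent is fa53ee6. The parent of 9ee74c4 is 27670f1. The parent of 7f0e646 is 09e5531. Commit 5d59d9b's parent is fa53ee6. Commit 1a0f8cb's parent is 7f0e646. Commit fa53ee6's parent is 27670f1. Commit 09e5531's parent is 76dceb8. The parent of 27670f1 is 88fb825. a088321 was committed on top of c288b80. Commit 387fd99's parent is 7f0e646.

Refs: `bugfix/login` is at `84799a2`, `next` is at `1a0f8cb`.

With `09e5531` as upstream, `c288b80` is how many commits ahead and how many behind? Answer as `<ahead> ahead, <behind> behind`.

1 ahead, 6 behind

Reachable from c288b80: {27670f1, 88fb825, c288b80}.
Reachable from 09e5531: {09e5531, 27670f1, 5d59d9b, 76dceb8, 84799a2, 88fb825, 8bbe811, fa53ee6}.
Only in c288b80's history (ahead): {c288b80} — 1.
Only in 09e5531's history (behind): {09e5531, 5d59d9b, 76dceb8, 84799a2, 8bbe811, fa53ee6} — 6.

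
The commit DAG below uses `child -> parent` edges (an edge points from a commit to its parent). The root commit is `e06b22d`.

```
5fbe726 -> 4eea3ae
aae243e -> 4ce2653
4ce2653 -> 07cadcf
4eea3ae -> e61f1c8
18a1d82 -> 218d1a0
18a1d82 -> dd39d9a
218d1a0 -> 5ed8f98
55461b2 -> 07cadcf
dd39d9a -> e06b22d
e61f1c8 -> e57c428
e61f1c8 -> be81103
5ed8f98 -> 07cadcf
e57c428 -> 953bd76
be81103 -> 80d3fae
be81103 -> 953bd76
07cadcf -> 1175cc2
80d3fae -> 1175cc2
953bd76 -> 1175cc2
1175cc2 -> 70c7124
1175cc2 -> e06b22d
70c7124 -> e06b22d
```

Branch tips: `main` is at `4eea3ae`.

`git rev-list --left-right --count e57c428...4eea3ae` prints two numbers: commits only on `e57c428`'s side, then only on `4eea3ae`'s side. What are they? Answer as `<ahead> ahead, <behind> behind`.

Reachable from e57c428: {1175cc2, 70c7124, 953bd76, e06b22d, e57c428}.
Reachable from 4eea3ae: {1175cc2, 4eea3ae, 70c7124, 80d3fae, 953bd76, be81103, e06b22d, e57c428, e61f1c8}.
Only in e57c428's history (ahead): {} — 0.
Only in 4eea3ae's history (behind): {4eea3ae, 80d3fae, be81103, e61f1c8} — 4.

0 ahead, 4 behind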